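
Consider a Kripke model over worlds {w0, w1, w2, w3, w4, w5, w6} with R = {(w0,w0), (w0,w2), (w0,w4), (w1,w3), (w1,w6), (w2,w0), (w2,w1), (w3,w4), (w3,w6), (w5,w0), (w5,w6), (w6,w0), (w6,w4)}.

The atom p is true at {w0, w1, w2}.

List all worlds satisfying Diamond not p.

{w0, w1, w3, w5, w6}

w0: successors {w0, w2, w4}; not p there: w0:F, w2:F, w4:T. ✓
w1: successors {w3, w6}; not p there: w3:T, w6:T. ✓
w2: successors {w0, w1}; not p there: w0:F, w1:F. ✗
w3: successors {w4, w6}; not p there: w4:T, w6:T. ✓
w4: no successors, so Diamond not p fails. ✗
w5: successors {w0, w6}; not p there: w0:F, w6:T. ✓
w6: successors {w0, w4}; not p there: w0:F, w4:T. ✓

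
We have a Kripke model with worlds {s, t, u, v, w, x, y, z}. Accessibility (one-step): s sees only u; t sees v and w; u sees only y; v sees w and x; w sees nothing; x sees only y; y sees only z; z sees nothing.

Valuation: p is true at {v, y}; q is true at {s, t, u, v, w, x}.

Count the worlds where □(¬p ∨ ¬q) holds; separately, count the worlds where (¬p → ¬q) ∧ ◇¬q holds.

For □(¬p ∨ ¬q):
s: successors {u}; ¬p ∨ ¬q there: u:T. ✓
t: successors {v, w}; ¬p ∨ ¬q there: v:F, w:T. ✗
u: successors {y}; ¬p ∨ ¬q there: y:T. ✓
v: successors {w, x}; ¬p ∨ ¬q there: w:T, x:T. ✓
w: no successors, so □(¬p ∨ ¬q) holds vacuously. ✓
x: successors {y}; ¬p ∨ ¬q there: y:T. ✓
y: successors {z}; ¬p ∨ ¬q there: z:T. ✓
z: no successors, so □(¬p ∨ ¬q) holds vacuously. ✓
— 7 worlds.
For (¬p → ¬q) ∧ ◇¬q:
s: ¬p → ¬q is F, ◇¬q is F. ✗
t: ¬p → ¬q is F, ◇¬q is F. ✗
u: ¬p → ¬q is F, ◇¬q is T. ✗
v: ¬p → ¬q is T, ◇¬q is F. ✗
w: ¬p → ¬q is F, ◇¬q is F. ✗
x: ¬p → ¬q is F, ◇¬q is T. ✗
y: ¬p → ¬q is T, ◇¬q is T. ✓
z: ¬p → ¬q is T, ◇¬q is F. ✗
— 1 world.

7 and 1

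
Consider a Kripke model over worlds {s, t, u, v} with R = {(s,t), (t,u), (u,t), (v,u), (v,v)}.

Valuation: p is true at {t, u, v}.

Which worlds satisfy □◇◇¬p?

s: successors {t}; ◇◇¬p there: t:F. ✗
t: successors {u}; ◇◇¬p there: u:F. ✗
u: successors {t}; ◇◇¬p there: t:F. ✗
v: successors {u, v}; ◇◇¬p there: u:F, v:F. ✗

∅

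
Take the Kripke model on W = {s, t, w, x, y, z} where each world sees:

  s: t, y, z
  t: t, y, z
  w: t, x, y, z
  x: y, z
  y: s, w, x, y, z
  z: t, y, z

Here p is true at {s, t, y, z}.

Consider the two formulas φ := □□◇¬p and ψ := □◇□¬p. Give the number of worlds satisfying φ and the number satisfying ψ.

0 and 0

For □□◇¬p:
s: successors {t, y, z}; □◇¬p there: t:F, y:F, z:F. ✗
t: successors {t, y, z}; □◇¬p there: t:F, y:F, z:F. ✗
w: successors {t, x, y, z}; □◇¬p there: t:F, x:F, y:F, z:F. ✗
x: successors {y, z}; □◇¬p there: y:F, z:F. ✗
y: successors {s, w, x, y, z}; □◇¬p there: s:F, w:F, x:F, y:F, z:F. ✗
z: successors {t, y, z}; □◇¬p there: t:F, y:F, z:F. ✗
— 0 worlds.
For □◇□¬p:
s: successors {t, y, z}; ◇□¬p there: t:F, y:F, z:F. ✗
t: successors {t, y, z}; ◇□¬p there: t:F, y:F, z:F. ✗
w: successors {t, x, y, z}; ◇□¬p there: t:F, x:F, y:F, z:F. ✗
x: successors {y, z}; ◇□¬p there: y:F, z:F. ✗
y: successors {s, w, x, y, z}; ◇□¬p there: s:F, w:F, x:F, y:F, z:F. ✗
z: successors {t, y, z}; ◇□¬p there: t:F, y:F, z:F. ✗
— 0 worlds.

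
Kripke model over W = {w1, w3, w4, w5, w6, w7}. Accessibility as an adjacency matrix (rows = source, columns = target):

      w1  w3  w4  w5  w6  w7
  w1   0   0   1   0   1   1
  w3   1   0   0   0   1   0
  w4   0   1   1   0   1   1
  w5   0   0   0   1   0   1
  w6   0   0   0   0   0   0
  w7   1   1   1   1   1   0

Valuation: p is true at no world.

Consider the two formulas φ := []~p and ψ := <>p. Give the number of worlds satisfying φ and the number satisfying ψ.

6 and 0

For []~p:
w1: successors {w4, w6, w7}; ~p there: w4:T, w6:T, w7:T. ✓
w3: successors {w1, w6}; ~p there: w1:T, w6:T. ✓
w4: successors {w3, w4, w6, w7}; ~p there: w3:T, w4:T, w6:T, w7:T. ✓
w5: successors {w5, w7}; ~p there: w5:T, w7:T. ✓
w6: no successors, so []~p holds vacuously. ✓
w7: successors {w1, w3, w4, w5, w6}; ~p there: w1:T, w3:T, w4:T, w5:T, w6:T. ✓
— 6 worlds.
For <>p:
w1: successors {w4, w6, w7}; p there: w4:F, w6:F, w7:F. ✗
w3: successors {w1, w6}; p there: w1:F, w6:F. ✗
w4: successors {w3, w4, w6, w7}; p there: w3:F, w4:F, w6:F, w7:F. ✗
w5: successors {w5, w7}; p there: w5:F, w7:F. ✗
w6: no successors, so <>p fails. ✗
w7: successors {w1, w3, w4, w5, w6}; p there: w1:F, w3:F, w4:F, w5:F, w6:F. ✗
— 0 worlds.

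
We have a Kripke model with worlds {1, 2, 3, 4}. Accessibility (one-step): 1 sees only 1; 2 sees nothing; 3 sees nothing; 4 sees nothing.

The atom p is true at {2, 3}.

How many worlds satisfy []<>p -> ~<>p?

4

1: []<>p is F, ~<>p is T. ✓
2: []<>p is T, ~<>p is T. ✓
3: []<>p is T, ~<>p is T. ✓
4: []<>p is T, ~<>p is T. ✓
Satisfying worlds: {1, 2, 3, 4}.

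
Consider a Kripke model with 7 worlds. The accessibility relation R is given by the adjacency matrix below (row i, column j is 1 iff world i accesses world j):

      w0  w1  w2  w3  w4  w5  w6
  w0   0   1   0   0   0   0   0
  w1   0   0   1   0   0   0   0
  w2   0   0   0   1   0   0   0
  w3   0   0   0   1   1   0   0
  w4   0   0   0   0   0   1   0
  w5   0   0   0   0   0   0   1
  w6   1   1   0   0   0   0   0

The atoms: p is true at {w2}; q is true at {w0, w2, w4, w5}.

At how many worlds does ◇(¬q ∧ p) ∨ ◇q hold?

4

w0: ◇(¬q ∧ p) is F, ◇q is F. ✗
w1: ◇(¬q ∧ p) is F, ◇q is T. ✓
w2: ◇(¬q ∧ p) is F, ◇q is F. ✗
w3: ◇(¬q ∧ p) is F, ◇q is T. ✓
w4: ◇(¬q ∧ p) is F, ◇q is T. ✓
w5: ◇(¬q ∧ p) is F, ◇q is F. ✗
w6: ◇(¬q ∧ p) is F, ◇q is T. ✓
Satisfying worlds: {w1, w3, w4, w6}.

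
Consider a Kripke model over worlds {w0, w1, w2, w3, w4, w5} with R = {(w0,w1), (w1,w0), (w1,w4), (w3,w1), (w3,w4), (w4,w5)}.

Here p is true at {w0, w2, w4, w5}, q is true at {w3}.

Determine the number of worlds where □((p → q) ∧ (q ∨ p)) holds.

w0: successors {w1}; (p → q) ∧ (q ∨ p) there: w1:F. ✗
w1: successors {w0, w4}; (p → q) ∧ (q ∨ p) there: w0:F, w4:F. ✗
w2: no successors, so □((p → q) ∧ (q ∨ p)) holds vacuously. ✓
w3: successors {w1, w4}; (p → q) ∧ (q ∨ p) there: w1:F, w4:F. ✗
w4: successors {w5}; (p → q) ∧ (q ∨ p) there: w5:F. ✗
w5: no successors, so □((p → q) ∧ (q ∨ p)) holds vacuously. ✓
Satisfying worlds: {w2, w5}.

2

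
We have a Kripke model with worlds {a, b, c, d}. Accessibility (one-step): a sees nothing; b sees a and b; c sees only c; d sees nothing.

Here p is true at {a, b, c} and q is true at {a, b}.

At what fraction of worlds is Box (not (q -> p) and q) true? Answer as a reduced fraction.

1/2

a: no successors, so Box (not (q -> p) and q) holds vacuously. ✓
b: successors {a, b}; not (q -> p) and q there: a:F, b:F. ✗
c: successors {c}; not (q -> p) and q there: c:F. ✗
d: no successors, so Box (not (q -> p) and q) holds vacuously. ✓
That's 2 of 4 worlds, so 2/4 = 1/2.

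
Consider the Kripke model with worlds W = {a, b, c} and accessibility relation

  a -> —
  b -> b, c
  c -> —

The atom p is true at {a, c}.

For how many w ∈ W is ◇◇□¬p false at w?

a: no successors, so ◇◇□¬p fails. ✗
b: successors {b, c}; ◇□¬p there: b:T, c:F. ✓
c: no successors, so ◇◇□¬p fails. ✗
Satisfying worlds: {b}.
So ◇◇□¬p fails at the other 2 worlds.

2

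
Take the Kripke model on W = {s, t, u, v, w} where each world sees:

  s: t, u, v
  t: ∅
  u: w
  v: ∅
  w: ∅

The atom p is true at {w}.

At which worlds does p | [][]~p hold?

s: p is F, [][]~p is F. ✗
t: p is F, [][]~p is T. ✓
u: p is F, [][]~p is T. ✓
v: p is F, [][]~p is T. ✓
w: p is T, [][]~p is T. ✓

{t, u, v, w}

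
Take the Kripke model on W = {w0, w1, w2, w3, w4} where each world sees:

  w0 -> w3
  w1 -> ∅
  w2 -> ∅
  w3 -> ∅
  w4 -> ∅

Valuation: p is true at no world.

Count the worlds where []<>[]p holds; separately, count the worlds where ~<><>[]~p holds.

4 and 5

For []<>[]p:
w0: successors {w3}; <>[]p there: w3:F. ✗
w1: no successors, so []<>[]p holds vacuously. ✓
w2: no successors, so []<>[]p holds vacuously. ✓
w3: no successors, so []<>[]p holds vacuously. ✓
w4: no successors, so []<>[]p holds vacuously. ✓
— 4 worlds.
For ~<><>[]~p:
w0: <><>[]~p is F. ✓
w1: <><>[]~p is F. ✓
w2: <><>[]~p is F. ✓
w3: <><>[]~p is F. ✓
w4: <><>[]~p is F. ✓
— 5 worlds.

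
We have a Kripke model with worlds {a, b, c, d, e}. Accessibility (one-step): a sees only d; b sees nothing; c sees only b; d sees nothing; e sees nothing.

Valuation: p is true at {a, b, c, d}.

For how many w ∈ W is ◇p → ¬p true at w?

3

a: ◇p is T, ¬p is F. ✗
b: ◇p is F, ¬p is F. ✓
c: ◇p is T, ¬p is F. ✗
d: ◇p is F, ¬p is F. ✓
e: ◇p is F, ¬p is T. ✓
Satisfying worlds: {b, d, e}.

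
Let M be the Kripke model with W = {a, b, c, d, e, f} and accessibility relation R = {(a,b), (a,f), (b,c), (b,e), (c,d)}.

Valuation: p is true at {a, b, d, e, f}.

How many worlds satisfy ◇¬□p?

1

a: successors {b, f}; ¬□p there: b:T, f:F. ✓
b: successors {c, e}; ¬□p there: c:F, e:F. ✗
c: successors {d}; ¬□p there: d:F. ✗
d: no successors, so ◇¬□p fails. ✗
e: no successors, so ◇¬□p fails. ✗
f: no successors, so ◇¬□p fails. ✗
Satisfying worlds: {a}.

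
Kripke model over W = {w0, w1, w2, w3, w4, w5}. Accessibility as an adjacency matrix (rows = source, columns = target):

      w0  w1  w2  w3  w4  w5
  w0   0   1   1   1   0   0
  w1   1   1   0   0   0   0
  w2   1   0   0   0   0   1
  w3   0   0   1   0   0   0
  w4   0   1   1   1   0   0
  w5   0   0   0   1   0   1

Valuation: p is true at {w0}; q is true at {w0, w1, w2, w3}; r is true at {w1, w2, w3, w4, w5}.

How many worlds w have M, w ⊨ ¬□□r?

4

w0: □□r is F. ✓
w1: □□r is F. ✓
w2: □□r is T. ✗
w3: □□r is F. ✓
w4: □□r is F. ✓
w5: □□r is T. ✗
Satisfying worlds: {w0, w1, w3, w4}.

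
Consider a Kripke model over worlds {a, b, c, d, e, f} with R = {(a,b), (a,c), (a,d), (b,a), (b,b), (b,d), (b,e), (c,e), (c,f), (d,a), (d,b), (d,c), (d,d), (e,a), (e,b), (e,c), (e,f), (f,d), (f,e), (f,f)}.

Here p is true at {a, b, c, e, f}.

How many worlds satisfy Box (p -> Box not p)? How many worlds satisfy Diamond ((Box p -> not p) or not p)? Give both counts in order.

For Box (p -> Box not p):
a: successors {b, c, d}; p -> Box not p there: b:F, c:F, d:T. ✗
b: successors {a, b, d, e}; p -> Box not p there: a:F, b:F, d:T, e:F. ✗
c: successors {e, f}; p -> Box not p there: e:F, f:F. ✗
d: successors {a, b, c, d}; p -> Box not p there: a:F, b:F, c:F, d:T. ✗
e: successors {a, b, c, f}; p -> Box not p there: a:F, b:F, c:F, f:F. ✗
f: successors {d, e, f}; p -> Box not p there: d:T, e:F, f:F. ✗
— 0 worlds.
For Diamond ((Box p -> not p) or not p):
a: successors {b, c, d}; (Box p -> not p) or not p there: b:T, c:F, d:T. ✓
b: successors {a, b, d, e}; (Box p -> not p) or not p there: a:T, b:T, d:T, e:F. ✓
c: successors {e, f}; (Box p -> not p) or not p there: e:F, f:T. ✓
d: successors {a, b, c, d}; (Box p -> not p) or not p there: a:T, b:T, c:F, d:T. ✓
e: successors {a, b, c, f}; (Box p -> not p) or not p there: a:T, b:T, c:F, f:T. ✓
f: successors {d, e, f}; (Box p -> not p) or not p there: d:T, e:F, f:T. ✓
— 6 worlds.

0 and 6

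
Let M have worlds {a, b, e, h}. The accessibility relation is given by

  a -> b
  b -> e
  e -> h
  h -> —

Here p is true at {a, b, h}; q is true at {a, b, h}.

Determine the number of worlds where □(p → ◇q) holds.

2

a: successors {b}; p → ◇q there: b:F. ✗
b: successors {e}; p → ◇q there: e:T. ✓
e: successors {h}; p → ◇q there: h:F. ✗
h: no successors, so □(p → ◇q) holds vacuously. ✓
Satisfying worlds: {b, h}.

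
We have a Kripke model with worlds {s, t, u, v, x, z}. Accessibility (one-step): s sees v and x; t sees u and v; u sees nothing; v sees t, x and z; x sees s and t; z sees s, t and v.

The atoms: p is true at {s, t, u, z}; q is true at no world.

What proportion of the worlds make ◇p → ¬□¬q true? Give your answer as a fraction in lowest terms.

1/3

s: ◇p is F, ¬□¬q is F. ✓
t: ◇p is T, ¬□¬q is F. ✗
u: ◇p is F, ¬□¬q is F. ✓
v: ◇p is T, ¬□¬q is F. ✗
x: ◇p is T, ¬□¬q is F. ✗
z: ◇p is T, ¬□¬q is F. ✗
That's 2 of 6 worlds, so 2/6 = 1/3.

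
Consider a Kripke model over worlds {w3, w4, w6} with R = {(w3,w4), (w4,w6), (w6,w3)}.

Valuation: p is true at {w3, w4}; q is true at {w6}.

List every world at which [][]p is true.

w3: successors {w4}; []p there: w4:F. ✗
w4: successors {w6}; []p there: w6:T. ✓
w6: successors {w3}; []p there: w3:T. ✓

{w4, w6}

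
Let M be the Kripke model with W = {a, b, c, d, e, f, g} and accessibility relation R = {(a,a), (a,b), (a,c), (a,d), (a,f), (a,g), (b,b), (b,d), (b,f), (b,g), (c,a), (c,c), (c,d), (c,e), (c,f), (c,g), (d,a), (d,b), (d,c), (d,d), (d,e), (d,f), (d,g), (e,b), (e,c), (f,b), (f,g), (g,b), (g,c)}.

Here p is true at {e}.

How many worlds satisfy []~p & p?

a: []~p is T, p is F. ✗
b: []~p is T, p is F. ✗
c: []~p is F, p is F. ✗
d: []~p is F, p is F. ✗
e: []~p is T, p is T. ✓
f: []~p is T, p is F. ✗
g: []~p is T, p is F. ✗
Satisfying worlds: {e}.

1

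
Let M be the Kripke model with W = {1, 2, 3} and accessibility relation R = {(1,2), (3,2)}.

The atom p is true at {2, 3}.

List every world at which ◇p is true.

{1, 3}

1: successors {2}; p there: 2:T. ✓
2: no successors, so ◇p fails. ✗
3: successors {2}; p there: 2:T. ✓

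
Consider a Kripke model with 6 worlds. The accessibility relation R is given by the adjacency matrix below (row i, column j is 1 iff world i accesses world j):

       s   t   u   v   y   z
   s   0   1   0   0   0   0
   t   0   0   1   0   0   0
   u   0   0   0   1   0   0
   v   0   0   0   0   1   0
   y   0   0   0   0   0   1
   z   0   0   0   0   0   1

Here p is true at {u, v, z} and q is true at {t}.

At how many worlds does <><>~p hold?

s: successors {t}; <>~p there: t:F. ✗
t: successors {u}; <>~p there: u:F. ✗
u: successors {v}; <>~p there: v:T. ✓
v: successors {y}; <>~p there: y:F. ✗
y: successors {z}; <>~p there: z:F. ✗
z: successors {z}; <>~p there: z:F. ✗
Satisfying worlds: {u}.

1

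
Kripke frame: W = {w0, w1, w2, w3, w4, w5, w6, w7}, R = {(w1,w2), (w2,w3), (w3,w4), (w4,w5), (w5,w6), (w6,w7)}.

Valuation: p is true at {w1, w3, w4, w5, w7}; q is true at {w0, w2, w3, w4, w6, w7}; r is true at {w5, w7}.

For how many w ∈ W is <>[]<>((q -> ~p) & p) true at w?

2

w0: no successors, so <>[]<>((q -> ~p) & p) fails. ✗
w1: successors {w2}; []<>((q -> ~p) & p) there: w2:F. ✗
w2: successors {w3}; []<>((q -> ~p) & p) there: w3:T. ✓
w3: successors {w4}; []<>((q -> ~p) & p) there: w4:F. ✗
w4: successors {w5}; []<>((q -> ~p) & p) there: w5:F. ✗
w5: successors {w6}; []<>((q -> ~p) & p) there: w6:F. ✗
w6: successors {w7}; []<>((q -> ~p) & p) there: w7:T. ✓
w7: no successors, so <>[]<>((q -> ~p) & p) fails. ✗
Satisfying worlds: {w2, w6}.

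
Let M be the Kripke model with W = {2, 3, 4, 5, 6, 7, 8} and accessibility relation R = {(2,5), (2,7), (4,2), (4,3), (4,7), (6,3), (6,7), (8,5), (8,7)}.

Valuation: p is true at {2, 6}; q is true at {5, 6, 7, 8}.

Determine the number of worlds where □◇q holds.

2: successors {5, 7}; ◇q there: 5:F, 7:F. ✗
3: no successors, so □◇q holds vacuously. ✓
4: successors {2, 3, 7}; ◇q there: 2:T, 3:F, 7:F. ✗
5: no successors, so □◇q holds vacuously. ✓
6: successors {3, 7}; ◇q there: 3:F, 7:F. ✗
7: no successors, so □◇q holds vacuously. ✓
8: successors {5, 7}; ◇q there: 5:F, 7:F. ✗
Satisfying worlds: {3, 5, 7}.

3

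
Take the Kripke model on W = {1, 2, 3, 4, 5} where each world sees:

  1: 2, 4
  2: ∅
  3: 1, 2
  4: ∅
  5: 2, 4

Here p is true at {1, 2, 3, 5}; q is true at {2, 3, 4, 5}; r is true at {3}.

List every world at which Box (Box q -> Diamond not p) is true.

1: successors {2, 4}; Box q -> Diamond not p there: 2:F, 4:F. ✗
2: no successors, so Box (Box q -> Diamond not p) holds vacuously. ✓
3: successors {1, 2}; Box q -> Diamond not p there: 1:T, 2:F. ✗
4: no successors, so Box (Box q -> Diamond not p) holds vacuously. ✓
5: successors {2, 4}; Box q -> Diamond not p there: 2:F, 4:F. ✗

{2, 4}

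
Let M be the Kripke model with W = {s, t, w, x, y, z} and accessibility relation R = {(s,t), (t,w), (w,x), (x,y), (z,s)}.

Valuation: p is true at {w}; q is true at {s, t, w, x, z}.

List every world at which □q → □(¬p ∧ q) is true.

{s, w, x, y, z}

s: □q is T, □(¬p ∧ q) is T. ✓
t: □q is T, □(¬p ∧ q) is F. ✗
w: □q is T, □(¬p ∧ q) is T. ✓
x: □q is F, □(¬p ∧ q) is F. ✓
y: □q is T, □(¬p ∧ q) is T. ✓
z: □q is T, □(¬p ∧ q) is T. ✓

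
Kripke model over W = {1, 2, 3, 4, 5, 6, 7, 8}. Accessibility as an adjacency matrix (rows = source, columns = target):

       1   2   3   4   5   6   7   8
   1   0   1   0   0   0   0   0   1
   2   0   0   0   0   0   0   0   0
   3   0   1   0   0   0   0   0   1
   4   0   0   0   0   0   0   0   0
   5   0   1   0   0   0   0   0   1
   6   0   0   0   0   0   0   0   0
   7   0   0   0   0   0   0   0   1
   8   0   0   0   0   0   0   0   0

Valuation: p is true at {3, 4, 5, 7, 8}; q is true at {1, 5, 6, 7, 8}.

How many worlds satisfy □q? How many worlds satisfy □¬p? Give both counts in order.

5 and 4

For □q:
1: successors {2, 8}; q there: 2:F, 8:T. ✗
2: no successors, so □q holds vacuously. ✓
3: successors {2, 8}; q there: 2:F, 8:T. ✗
4: no successors, so □q holds vacuously. ✓
5: successors {2, 8}; q there: 2:F, 8:T. ✗
6: no successors, so □q holds vacuously. ✓
7: successors {8}; q there: 8:T. ✓
8: no successors, so □q holds vacuously. ✓
— 5 worlds.
For □¬p:
1: successors {2, 8}; ¬p there: 2:T, 8:F. ✗
2: no successors, so □¬p holds vacuously. ✓
3: successors {2, 8}; ¬p there: 2:T, 8:F. ✗
4: no successors, so □¬p holds vacuously. ✓
5: successors {2, 8}; ¬p there: 2:T, 8:F. ✗
6: no successors, so □¬p holds vacuously. ✓
7: successors {8}; ¬p there: 8:F. ✗
8: no successors, so □¬p holds vacuously. ✓
— 4 worlds.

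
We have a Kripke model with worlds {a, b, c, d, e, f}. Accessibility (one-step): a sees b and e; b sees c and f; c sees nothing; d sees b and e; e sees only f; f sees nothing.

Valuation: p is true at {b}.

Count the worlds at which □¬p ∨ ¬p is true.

6

a: □¬p is F, ¬p is T. ✓
b: □¬p is T, ¬p is F. ✓
c: □¬p is T, ¬p is T. ✓
d: □¬p is F, ¬p is T. ✓
e: □¬p is T, ¬p is T. ✓
f: □¬p is T, ¬p is T. ✓
Satisfying worlds: {a, b, c, d, e, f}.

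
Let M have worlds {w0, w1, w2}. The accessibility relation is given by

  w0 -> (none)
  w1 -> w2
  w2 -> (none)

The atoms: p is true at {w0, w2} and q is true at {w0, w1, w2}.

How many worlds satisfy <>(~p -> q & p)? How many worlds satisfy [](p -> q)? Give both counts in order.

1 and 3

For <>(~p -> q & p):
w0: no successors, so <>(~p -> q & p) fails. ✗
w1: successors {w2}; ~p -> q & p there: w2:T. ✓
w2: no successors, so <>(~p -> q & p) fails. ✗
— 1 world.
For [](p -> q):
w0: no successors, so [](p -> q) holds vacuously. ✓
w1: successors {w2}; p -> q there: w2:T. ✓
w2: no successors, so [](p -> q) holds vacuously. ✓
— 3 worlds.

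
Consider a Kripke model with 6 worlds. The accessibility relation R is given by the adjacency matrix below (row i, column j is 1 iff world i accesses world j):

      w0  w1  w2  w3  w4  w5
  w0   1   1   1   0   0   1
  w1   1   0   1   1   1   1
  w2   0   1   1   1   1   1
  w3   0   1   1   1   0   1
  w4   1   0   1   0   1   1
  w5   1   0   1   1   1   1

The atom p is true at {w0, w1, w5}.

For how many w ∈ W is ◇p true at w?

w0: successors {w0, w1, w2, w5}; p there: w0:T, w1:T, w2:F, w5:T. ✓
w1: successors {w0, w2, w3, w4, w5}; p there: w0:T, w2:F, w3:F, w4:F, w5:T. ✓
w2: successors {w1, w2, w3, w4, w5}; p there: w1:T, w2:F, w3:F, w4:F, w5:T. ✓
w3: successors {w1, w2, w3, w5}; p there: w1:T, w2:F, w3:F, w5:T. ✓
w4: successors {w0, w2, w4, w5}; p there: w0:T, w2:F, w4:F, w5:T. ✓
w5: successors {w0, w2, w3, w4, w5}; p there: w0:T, w2:F, w3:F, w4:F, w5:T. ✓
Satisfying worlds: {w0, w1, w2, w3, w4, w5}.

6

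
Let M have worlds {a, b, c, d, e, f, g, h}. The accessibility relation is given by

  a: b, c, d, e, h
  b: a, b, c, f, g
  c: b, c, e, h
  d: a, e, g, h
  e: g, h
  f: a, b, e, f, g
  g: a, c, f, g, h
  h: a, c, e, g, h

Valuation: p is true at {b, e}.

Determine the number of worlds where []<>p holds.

0

a: successors {b, c, d, e, h}; <>p there: b:T, c:T, d:T, e:F, h:T. ✗
b: successors {a, b, c, f, g}; <>p there: a:T, b:T, c:T, f:T, g:F. ✗
c: successors {b, c, e, h}; <>p there: b:T, c:T, e:F, h:T. ✗
d: successors {a, e, g, h}; <>p there: a:T, e:F, g:F, h:T. ✗
e: successors {g, h}; <>p there: g:F, h:T. ✗
f: successors {a, b, e, f, g}; <>p there: a:T, b:T, e:F, f:T, g:F. ✗
g: successors {a, c, f, g, h}; <>p there: a:T, c:T, f:T, g:F, h:T. ✗
h: successors {a, c, e, g, h}; <>p there: a:T, c:T, e:F, g:F, h:T. ✗
Satisfying worlds: ∅.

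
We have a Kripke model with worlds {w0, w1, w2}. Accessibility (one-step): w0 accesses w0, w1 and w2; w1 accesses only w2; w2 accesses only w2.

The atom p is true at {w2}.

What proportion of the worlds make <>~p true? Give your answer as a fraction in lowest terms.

1/3

w0: successors {w0, w1, w2}; ~p there: w0:T, w1:T, w2:F. ✓
w1: successors {w2}; ~p there: w2:F. ✗
w2: successors {w2}; ~p there: w2:F. ✗
That's 1 of 3 worlds, so 1/3.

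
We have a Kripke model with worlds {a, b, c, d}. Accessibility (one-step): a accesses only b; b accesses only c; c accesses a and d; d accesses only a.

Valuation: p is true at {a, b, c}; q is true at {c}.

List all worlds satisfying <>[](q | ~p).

a: successors {b}; [](q | ~p) there: b:T. ✓
b: successors {c}; [](q | ~p) there: c:F. ✗
c: successors {a, d}; [](q | ~p) there: a:F, d:F. ✗
d: successors {a}; [](q | ~p) there: a:F. ✗

{a}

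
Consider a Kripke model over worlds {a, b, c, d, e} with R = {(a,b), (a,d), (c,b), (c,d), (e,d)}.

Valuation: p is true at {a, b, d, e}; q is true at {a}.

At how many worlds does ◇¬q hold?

3

a: successors {b, d}; ¬q there: b:T, d:T. ✓
b: no successors, so ◇¬q fails. ✗
c: successors {b, d}; ¬q there: b:T, d:T. ✓
d: no successors, so ◇¬q fails. ✗
e: successors {d}; ¬q there: d:T. ✓
Satisfying worlds: {a, c, e}.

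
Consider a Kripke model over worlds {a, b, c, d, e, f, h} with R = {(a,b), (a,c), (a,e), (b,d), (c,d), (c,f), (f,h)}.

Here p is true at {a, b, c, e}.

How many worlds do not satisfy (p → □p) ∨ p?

0

a: p → □p is T, p is T. ✓
b: p → □p is F, p is T. ✓
c: p → □p is F, p is T. ✓
d: p → □p is T, p is F. ✓
e: p → □p is T, p is T. ✓
f: p → □p is T, p is F. ✓
h: p → □p is T, p is F. ✓
Satisfying worlds: {a, b, c, d, e, f, h}.
So (p → □p) ∨ p fails at the other 0 worlds.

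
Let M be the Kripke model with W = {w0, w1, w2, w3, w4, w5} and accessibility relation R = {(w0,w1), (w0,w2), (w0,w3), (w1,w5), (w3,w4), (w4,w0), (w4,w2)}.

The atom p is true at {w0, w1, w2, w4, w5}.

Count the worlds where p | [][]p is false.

w0: p is T, [][]p is T. ✓
w1: p is T, [][]p is T. ✓
w2: p is T, [][]p is T. ✓
w3: p is F, [][]p is T. ✓
w4: p is T, [][]p is F. ✓
w5: p is T, [][]p is T. ✓
Satisfying worlds: {w0, w1, w2, w3, w4, w5}.
So p | [][]p fails at the other 0 worlds.

0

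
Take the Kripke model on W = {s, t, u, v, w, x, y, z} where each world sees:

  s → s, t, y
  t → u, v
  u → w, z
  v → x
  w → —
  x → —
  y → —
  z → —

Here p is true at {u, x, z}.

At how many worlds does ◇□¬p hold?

s: successors {s, t, y}; □¬p there: s:T, t:F, y:T. ✓
t: successors {u, v}; □¬p there: u:F, v:F. ✗
u: successors {w, z}; □¬p there: w:T, z:T. ✓
v: successors {x}; □¬p there: x:T. ✓
w: no successors, so ◇□¬p fails. ✗
x: no successors, so ◇□¬p fails. ✗
y: no successors, so ◇□¬p fails. ✗
z: no successors, so ◇□¬p fails. ✗
Satisfying worlds: {s, u, v}.

3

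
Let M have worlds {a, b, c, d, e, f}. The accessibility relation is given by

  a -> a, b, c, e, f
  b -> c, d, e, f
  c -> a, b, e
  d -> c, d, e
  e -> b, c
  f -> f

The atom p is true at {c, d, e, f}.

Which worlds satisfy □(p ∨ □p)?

a: successors {a, b, c, e, f}; p ∨ □p there: a:F, b:T, c:T, e:T, f:T. ✗
b: successors {c, d, e, f}; p ∨ □p there: c:T, d:T, e:T, f:T. ✓
c: successors {a, b, e}; p ∨ □p there: a:F, b:T, e:T. ✗
d: successors {c, d, e}; p ∨ □p there: c:T, d:T, e:T. ✓
e: successors {b, c}; p ∨ □p there: b:T, c:T. ✓
f: successors {f}; p ∨ □p there: f:T. ✓

{b, d, e, f}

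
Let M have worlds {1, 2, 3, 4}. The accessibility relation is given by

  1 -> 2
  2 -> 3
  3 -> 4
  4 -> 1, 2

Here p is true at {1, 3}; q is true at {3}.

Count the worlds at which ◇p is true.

1: successors {2}; p there: 2:F. ✗
2: successors {3}; p there: 3:T. ✓
3: successors {4}; p there: 4:F. ✗
4: successors {1, 2}; p there: 1:T, 2:F. ✓
Satisfying worlds: {2, 4}.

2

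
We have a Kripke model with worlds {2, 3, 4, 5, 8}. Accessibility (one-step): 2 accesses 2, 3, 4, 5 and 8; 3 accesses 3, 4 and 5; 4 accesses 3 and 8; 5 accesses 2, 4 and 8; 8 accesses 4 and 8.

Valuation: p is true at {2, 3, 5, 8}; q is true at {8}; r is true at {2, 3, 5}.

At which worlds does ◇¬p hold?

2: successors {2, 3, 4, 5, 8}; ¬p there: 2:F, 3:F, 4:T, 5:F, 8:F. ✓
3: successors {3, 4, 5}; ¬p there: 3:F, 4:T, 5:F. ✓
4: successors {3, 8}; ¬p there: 3:F, 8:F. ✗
5: successors {2, 4, 8}; ¬p there: 2:F, 4:T, 8:F. ✓
8: successors {4, 8}; ¬p there: 4:T, 8:F. ✓

{2, 3, 5, 8}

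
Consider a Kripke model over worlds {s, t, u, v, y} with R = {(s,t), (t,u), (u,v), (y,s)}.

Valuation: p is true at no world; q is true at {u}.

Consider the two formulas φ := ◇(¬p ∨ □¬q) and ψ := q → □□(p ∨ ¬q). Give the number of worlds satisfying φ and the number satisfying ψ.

For ◇(¬p ∨ □¬q):
s: successors {t}; ¬p ∨ □¬q there: t:T. ✓
t: successors {u}; ¬p ∨ □¬q there: u:T. ✓
u: successors {v}; ¬p ∨ □¬q there: v:T. ✓
v: no successors, so ◇(¬p ∨ □¬q) fails. ✗
y: successors {s}; ¬p ∨ □¬q there: s:T. ✓
— 4 worlds.
For q → □□(p ∨ ¬q):
s: q is F, □□(p ∨ ¬q) is F. ✓
t: q is F, □□(p ∨ ¬q) is T. ✓
u: q is T, □□(p ∨ ¬q) is T. ✓
v: q is F, □□(p ∨ ¬q) is T. ✓
y: q is F, □□(p ∨ ¬q) is T. ✓
— 5 worlds.

4 and 5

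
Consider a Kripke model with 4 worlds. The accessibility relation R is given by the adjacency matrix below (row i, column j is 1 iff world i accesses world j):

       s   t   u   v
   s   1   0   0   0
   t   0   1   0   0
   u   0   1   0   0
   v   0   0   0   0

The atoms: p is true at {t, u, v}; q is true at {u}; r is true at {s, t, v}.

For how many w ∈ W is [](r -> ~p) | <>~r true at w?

s: [](r -> ~p) is T, <>~r is F. ✓
t: [](r -> ~p) is F, <>~r is F. ✗
u: [](r -> ~p) is F, <>~r is F. ✗
v: [](r -> ~p) is T, <>~r is F. ✓
Satisfying worlds: {s, v}.

2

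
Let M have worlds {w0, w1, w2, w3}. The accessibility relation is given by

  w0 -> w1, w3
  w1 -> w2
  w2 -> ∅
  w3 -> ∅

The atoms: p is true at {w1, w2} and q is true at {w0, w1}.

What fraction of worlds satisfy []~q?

w0: successors {w1, w3}; ~q there: w1:F, w3:T. ✗
w1: successors {w2}; ~q there: w2:T. ✓
w2: no successors, so []~q holds vacuously. ✓
w3: no successors, so []~q holds vacuously. ✓
That's 3 of 4 worlds, so 3/4.

3/4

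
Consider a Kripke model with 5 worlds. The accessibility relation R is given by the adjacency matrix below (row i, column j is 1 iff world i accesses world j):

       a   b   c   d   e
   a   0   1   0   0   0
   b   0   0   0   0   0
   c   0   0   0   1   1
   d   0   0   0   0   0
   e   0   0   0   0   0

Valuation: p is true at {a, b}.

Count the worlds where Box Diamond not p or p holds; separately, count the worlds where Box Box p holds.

For Box Diamond not p or p:
a: Box Diamond not p is F, p is T. ✓
b: Box Diamond not p is T, p is T. ✓
c: Box Diamond not p is F, p is F. ✗
d: Box Diamond not p is T, p is F. ✓
e: Box Diamond not p is T, p is F. ✓
— 4 worlds.
For Box Box p:
a: successors {b}; Box p there: b:T. ✓
b: no successors, so Box Box p holds vacuously. ✓
c: successors {d, e}; Box p there: d:T, e:T. ✓
d: no successors, so Box Box p holds vacuously. ✓
e: no successors, so Box Box p holds vacuously. ✓
— 5 worlds.

4 and 5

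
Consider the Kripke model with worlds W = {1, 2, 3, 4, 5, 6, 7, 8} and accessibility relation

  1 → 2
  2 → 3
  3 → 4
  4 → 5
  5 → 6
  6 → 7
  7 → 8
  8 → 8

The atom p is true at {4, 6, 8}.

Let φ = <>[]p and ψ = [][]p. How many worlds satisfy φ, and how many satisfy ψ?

5 and 5

For <>[]p:
1: successors {2}; []p there: 2:F. ✗
2: successors {3}; []p there: 3:T. ✓
3: successors {4}; []p there: 4:F. ✗
4: successors {5}; []p there: 5:T. ✓
5: successors {6}; []p there: 6:F. ✗
6: successors {7}; []p there: 7:T. ✓
7: successors {8}; []p there: 8:T. ✓
8: successors {8}; []p there: 8:T. ✓
— 5 worlds.
For [][]p:
1: successors {2}; []p there: 2:F. ✗
2: successors {3}; []p there: 3:T. ✓
3: successors {4}; []p there: 4:F. ✗
4: successors {5}; []p there: 5:T. ✓
5: successors {6}; []p there: 6:F. ✗
6: successors {7}; []p there: 7:T. ✓
7: successors {8}; []p there: 8:T. ✓
8: successors {8}; []p there: 8:T. ✓
— 5 worlds.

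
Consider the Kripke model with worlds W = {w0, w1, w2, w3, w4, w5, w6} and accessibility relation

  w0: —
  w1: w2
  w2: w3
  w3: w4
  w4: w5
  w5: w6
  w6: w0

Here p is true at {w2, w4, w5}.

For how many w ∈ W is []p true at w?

w0: no successors, so []p holds vacuously. ✓
w1: successors {w2}; p there: w2:T. ✓
w2: successors {w3}; p there: w3:F. ✗
w3: successors {w4}; p there: w4:T. ✓
w4: successors {w5}; p there: w5:T. ✓
w5: successors {w6}; p there: w6:F. ✗
w6: successors {w0}; p there: w0:F. ✗
Satisfying worlds: {w0, w1, w3, w4}.

4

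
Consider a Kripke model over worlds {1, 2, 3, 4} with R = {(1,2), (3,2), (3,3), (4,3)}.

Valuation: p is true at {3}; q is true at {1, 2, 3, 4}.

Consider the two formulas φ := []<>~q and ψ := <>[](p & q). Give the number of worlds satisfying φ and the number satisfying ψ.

1 and 2

For []<>~q:
1: successors {2}; <>~q there: 2:F. ✗
2: no successors, so []<>~q holds vacuously. ✓
3: successors {2, 3}; <>~q there: 2:F, 3:F. ✗
4: successors {3}; <>~q there: 3:F. ✗
— 1 world.
For <>[](p & q):
1: successors {2}; [](p & q) there: 2:T. ✓
2: no successors, so <>[](p & q) fails. ✗
3: successors {2, 3}; [](p & q) there: 2:T, 3:F. ✓
4: successors {3}; [](p & q) there: 3:F. ✗
— 2 worlds.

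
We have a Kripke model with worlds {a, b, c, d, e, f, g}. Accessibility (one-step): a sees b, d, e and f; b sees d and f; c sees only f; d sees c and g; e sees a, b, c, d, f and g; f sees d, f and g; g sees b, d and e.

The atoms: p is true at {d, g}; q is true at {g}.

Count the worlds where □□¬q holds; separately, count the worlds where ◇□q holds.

For □□¬q:
a: successors {b, d, e, f}; □¬q there: b:T, d:F, e:F, f:F. ✗
b: successors {d, f}; □¬q there: d:F, f:F. ✗
c: successors {f}; □¬q there: f:F. ✗
d: successors {c, g}; □¬q there: c:T, g:T. ✓
e: successors {a, b, c, d, f, g}; □¬q there: a:T, b:T, c:T, d:F, f:F, g:T. ✗
f: successors {d, f, g}; □¬q there: d:F, f:F, g:T. ✗
g: successors {b, d, e}; □¬q there: b:T, d:F, e:F. ✗
— 1 world.
For ◇□q:
a: successors {b, d, e, f}; □q there: b:F, d:F, e:F, f:F. ✗
b: successors {d, f}; □q there: d:F, f:F. ✗
c: successors {f}; □q there: f:F. ✗
d: successors {c, g}; □q there: c:F, g:F. ✗
e: successors {a, b, c, d, f, g}; □q there: a:F, b:F, c:F, d:F, f:F, g:F. ✗
f: successors {d, f, g}; □q there: d:F, f:F, g:F. ✗
g: successors {b, d, e}; □q there: b:F, d:F, e:F. ✗
— 0 worlds.

1 and 0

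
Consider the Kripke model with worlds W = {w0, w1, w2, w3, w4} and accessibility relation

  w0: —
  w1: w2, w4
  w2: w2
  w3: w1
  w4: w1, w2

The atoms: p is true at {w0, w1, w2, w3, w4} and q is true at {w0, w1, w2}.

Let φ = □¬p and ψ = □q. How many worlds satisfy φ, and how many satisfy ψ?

1 and 4

For □¬p:
w0: no successors, so □¬p holds vacuously. ✓
w1: successors {w2, w4}; ¬p there: w2:F, w4:F. ✗
w2: successors {w2}; ¬p there: w2:F. ✗
w3: successors {w1}; ¬p there: w1:F. ✗
w4: successors {w1, w2}; ¬p there: w1:F, w2:F. ✗
— 1 world.
For □q:
w0: no successors, so □q holds vacuously. ✓
w1: successors {w2, w4}; q there: w2:T, w4:F. ✗
w2: successors {w2}; q there: w2:T. ✓
w3: successors {w1}; q there: w1:T. ✓
w4: successors {w1, w2}; q there: w1:T, w2:T. ✓
— 4 worlds.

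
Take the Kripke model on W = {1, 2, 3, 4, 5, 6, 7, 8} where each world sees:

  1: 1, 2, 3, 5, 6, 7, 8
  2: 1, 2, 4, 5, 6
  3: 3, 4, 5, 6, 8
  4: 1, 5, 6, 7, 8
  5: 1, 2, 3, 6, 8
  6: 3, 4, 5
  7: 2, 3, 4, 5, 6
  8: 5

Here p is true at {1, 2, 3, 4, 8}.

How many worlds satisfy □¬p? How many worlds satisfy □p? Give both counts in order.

For □¬p:
1: successors {1, 2, 3, 5, 6, 7, 8}; ¬p there: 1:F, 2:F, 3:F, 5:T, 6:T, 7:T, 8:F. ✗
2: successors {1, 2, 4, 5, 6}; ¬p there: 1:F, 2:F, 4:F, 5:T, 6:T. ✗
3: successors {3, 4, 5, 6, 8}; ¬p there: 3:F, 4:F, 5:T, 6:T, 8:F. ✗
4: successors {1, 5, 6, 7, 8}; ¬p there: 1:F, 5:T, 6:T, 7:T, 8:F. ✗
5: successors {1, 2, 3, 6, 8}; ¬p there: 1:F, 2:F, 3:F, 6:T, 8:F. ✗
6: successors {3, 4, 5}; ¬p there: 3:F, 4:F, 5:T. ✗
7: successors {2, 3, 4, 5, 6}; ¬p there: 2:F, 3:F, 4:F, 5:T, 6:T. ✗
8: successors {5}; ¬p there: 5:T. ✓
— 1 world.
For □p:
1: successors {1, 2, 3, 5, 6, 7, 8}; p there: 1:T, 2:T, 3:T, 5:F, 6:F, 7:F, 8:T. ✗
2: successors {1, 2, 4, 5, 6}; p there: 1:T, 2:T, 4:T, 5:F, 6:F. ✗
3: successors {3, 4, 5, 6, 8}; p there: 3:T, 4:T, 5:F, 6:F, 8:T. ✗
4: successors {1, 5, 6, 7, 8}; p there: 1:T, 5:F, 6:F, 7:F, 8:T. ✗
5: successors {1, 2, 3, 6, 8}; p there: 1:T, 2:T, 3:T, 6:F, 8:T. ✗
6: successors {3, 4, 5}; p there: 3:T, 4:T, 5:F. ✗
7: successors {2, 3, 4, 5, 6}; p there: 2:T, 3:T, 4:T, 5:F, 6:F. ✗
8: successors {5}; p there: 5:F. ✗
— 0 worlds.

1 and 0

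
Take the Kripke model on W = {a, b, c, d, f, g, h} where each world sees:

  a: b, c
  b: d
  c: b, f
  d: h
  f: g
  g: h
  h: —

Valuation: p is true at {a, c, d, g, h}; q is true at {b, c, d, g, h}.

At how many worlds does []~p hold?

a: successors {b, c}; ~p there: b:T, c:F. ✗
b: successors {d}; ~p there: d:F. ✗
c: successors {b, f}; ~p there: b:T, f:T. ✓
d: successors {h}; ~p there: h:F. ✗
f: successors {g}; ~p there: g:F. ✗
g: successors {h}; ~p there: h:F. ✗
h: no successors, so []~p holds vacuously. ✓
Satisfying worlds: {c, h}.

2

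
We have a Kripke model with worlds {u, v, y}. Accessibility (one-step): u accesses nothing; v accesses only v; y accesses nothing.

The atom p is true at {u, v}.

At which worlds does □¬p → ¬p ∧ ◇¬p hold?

u: □¬p is T, ¬p ∧ ◇¬p is F. ✗
v: □¬p is F, ¬p ∧ ◇¬p is F. ✓
y: □¬p is T, ¬p ∧ ◇¬p is F. ✗

{v}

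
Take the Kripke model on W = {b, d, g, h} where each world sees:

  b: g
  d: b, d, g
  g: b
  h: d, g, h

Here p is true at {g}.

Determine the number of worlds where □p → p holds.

3

b: □p is T, p is F. ✗
d: □p is F, p is F. ✓
g: □p is F, p is T. ✓
h: □p is F, p is F. ✓
Satisfying worlds: {d, g, h}.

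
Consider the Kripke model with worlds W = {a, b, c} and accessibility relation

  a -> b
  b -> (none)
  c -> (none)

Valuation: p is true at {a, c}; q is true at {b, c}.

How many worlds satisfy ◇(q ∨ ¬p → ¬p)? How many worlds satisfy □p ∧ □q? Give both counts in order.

1 and 2

For ◇(q ∨ ¬p → ¬p):
a: successors {b}; q ∨ ¬p → ¬p there: b:T. ✓
b: no successors, so ◇(q ∨ ¬p → ¬p) fails. ✗
c: no successors, so ◇(q ∨ ¬p → ¬p) fails. ✗
— 1 world.
For □p ∧ □q:
a: □p is F, □q is T. ✗
b: □p is T, □q is T. ✓
c: □p is T, □q is T. ✓
— 2 worlds.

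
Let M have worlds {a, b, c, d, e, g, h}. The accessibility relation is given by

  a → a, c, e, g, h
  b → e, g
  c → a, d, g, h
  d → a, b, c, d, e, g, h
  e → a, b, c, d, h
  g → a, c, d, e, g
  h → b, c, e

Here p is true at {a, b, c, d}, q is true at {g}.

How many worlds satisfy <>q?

a: successors {a, c, e, g, h}; q there: a:F, c:F, e:F, g:T, h:F. ✓
b: successors {e, g}; q there: e:F, g:T. ✓
c: successors {a, d, g, h}; q there: a:F, d:F, g:T, h:F. ✓
d: successors {a, b, c, d, e, g, h}; q there: a:F, b:F, c:F, d:F, e:F, g:T, h:F. ✓
e: successors {a, b, c, d, h}; q there: a:F, b:F, c:F, d:F, h:F. ✗
g: successors {a, c, d, e, g}; q there: a:F, c:F, d:F, e:F, g:T. ✓
h: successors {b, c, e}; q there: b:F, c:F, e:F. ✗
Satisfying worlds: {a, b, c, d, g}.

5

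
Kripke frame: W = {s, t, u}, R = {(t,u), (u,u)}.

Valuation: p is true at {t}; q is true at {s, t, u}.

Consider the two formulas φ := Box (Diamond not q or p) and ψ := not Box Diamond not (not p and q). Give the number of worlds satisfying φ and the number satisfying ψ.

1 and 2

For Box (Diamond not q or p):
s: no successors, so Box (Diamond not q or p) holds vacuously. ✓
t: successors {u}; Diamond not q or p there: u:F. ✗
u: successors {u}; Diamond not q or p there: u:F. ✗
— 1 world.
For not Box Diamond not (not p and q):
s: Box Diamond not (not p and q) is T. ✗
t: Box Diamond not (not p and q) is F. ✓
u: Box Diamond not (not p and q) is F. ✓
— 2 worlds.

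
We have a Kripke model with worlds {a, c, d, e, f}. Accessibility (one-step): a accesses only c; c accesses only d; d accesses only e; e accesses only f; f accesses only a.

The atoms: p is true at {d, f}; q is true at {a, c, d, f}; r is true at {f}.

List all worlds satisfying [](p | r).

a: successors {c}; p | r there: c:F. ✗
c: successors {d}; p | r there: d:T. ✓
d: successors {e}; p | r there: e:F. ✗
e: successors {f}; p | r there: f:T. ✓
f: successors {a}; p | r there: a:F. ✗

{c, e}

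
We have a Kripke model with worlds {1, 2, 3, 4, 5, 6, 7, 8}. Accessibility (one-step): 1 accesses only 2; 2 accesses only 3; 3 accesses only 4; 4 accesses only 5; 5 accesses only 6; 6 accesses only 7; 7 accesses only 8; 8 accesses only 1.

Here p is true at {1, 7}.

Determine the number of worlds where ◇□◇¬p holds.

1: successors {2}; □◇¬p there: 2:T. ✓
2: successors {3}; □◇¬p there: 3:T. ✓
3: successors {4}; □◇¬p there: 4:T. ✓
4: successors {5}; □◇¬p there: 5:F. ✗
5: successors {6}; □◇¬p there: 6:T. ✓
6: successors {7}; □◇¬p there: 7:F. ✗
7: successors {8}; □◇¬p there: 8:T. ✓
8: successors {1}; □◇¬p there: 1:T. ✓
Satisfying worlds: {1, 2, 3, 5, 7, 8}.

6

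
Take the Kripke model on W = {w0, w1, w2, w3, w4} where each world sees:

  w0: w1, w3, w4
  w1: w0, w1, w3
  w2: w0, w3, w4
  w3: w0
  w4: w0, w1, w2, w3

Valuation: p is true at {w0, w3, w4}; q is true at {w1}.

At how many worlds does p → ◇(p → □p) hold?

w0: p is T, ◇(p → □p) is T. ✓
w1: p is F, ◇(p → □p) is T. ✓
w2: p is F, ◇(p → □p) is T. ✓
w3: p is T, ◇(p → □p) is F. ✗
w4: p is T, ◇(p → □p) is T. ✓
Satisfying worlds: {w0, w1, w2, w4}.

4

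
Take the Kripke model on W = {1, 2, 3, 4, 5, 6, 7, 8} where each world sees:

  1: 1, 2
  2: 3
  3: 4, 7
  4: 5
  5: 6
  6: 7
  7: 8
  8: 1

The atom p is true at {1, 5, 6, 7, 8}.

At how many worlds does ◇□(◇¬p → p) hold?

6

1: successors {1, 2}; □(◇¬p → p) there: 1:F, 2:F. ✗
2: successors {3}; □(◇¬p → p) there: 3:T. ✓
3: successors {4, 7}; □(◇¬p → p) there: 4:T, 7:T. ✓
4: successors {5}; □(◇¬p → p) there: 5:T. ✓
5: successors {6}; □(◇¬p → p) there: 6:T. ✓
6: successors {7}; □(◇¬p → p) there: 7:T. ✓
7: successors {8}; □(◇¬p → p) there: 8:T. ✓
8: successors {1}; □(◇¬p → p) there: 1:F. ✗
Satisfying worlds: {2, 3, 4, 5, 6, 7}.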